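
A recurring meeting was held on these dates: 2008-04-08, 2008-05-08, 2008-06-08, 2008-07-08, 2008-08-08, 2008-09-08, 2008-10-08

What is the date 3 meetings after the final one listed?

Each date is the 8th; the gaps (30, 31, 30, 31, 31, 30) track the month lengths.
The rule is the 8th of each month.
November 2008: 2008-11-08.
December 2008: 2008-12-08.
Next: January 2009 → 2009-01-08.

2009-01-08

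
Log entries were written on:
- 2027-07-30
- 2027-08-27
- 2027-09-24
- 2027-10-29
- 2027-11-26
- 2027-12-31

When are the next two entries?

These are Fridays with 28, 28, 35, 28, 35-day gaps.
Each is the final Friday of its month — 2027-07-30 is past the 28th, so '4th Friday' doesn't fit.
January 2028 ends with Friday 2028-01-28.
February 2028 ends with Friday 2028-02-25.

2028-01-28, 2028-02-25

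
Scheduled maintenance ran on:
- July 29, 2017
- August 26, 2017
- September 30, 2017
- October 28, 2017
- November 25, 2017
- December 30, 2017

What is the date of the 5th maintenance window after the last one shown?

These are Saturdays with 28, 35, 28, 28, 35-day gaps.
Each is the final Saturday of its month — July 29, 2017 is past the 28th, so '4th Saturday' doesn't fit.
January 2018 ends with Saturday January 27, 2018.
Last Saturday of February 2018: February 24, 2018.
March 2018 ends with Saturday March 31, 2018.
Last Saturday of April 2018: April 28, 2018.
Last Saturday of May 2018: May 26, 2018.

May 26, 2018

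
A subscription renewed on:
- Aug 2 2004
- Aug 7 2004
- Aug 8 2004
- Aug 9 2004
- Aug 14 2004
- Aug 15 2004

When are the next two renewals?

Gaps: 5, 1, 1, 5, 1 days — not constant, but cyclic with period 3.
The events fall on every Monday, Saturday and Sunday.
Next Monday: Aug 16 2004.
The following Saturday is Aug 21 2004.

Aug 16 2004, Aug 21 2004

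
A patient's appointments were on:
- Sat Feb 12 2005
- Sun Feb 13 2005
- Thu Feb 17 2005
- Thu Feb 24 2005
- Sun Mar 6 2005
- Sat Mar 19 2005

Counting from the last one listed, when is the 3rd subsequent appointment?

Gaps: 1, 4, 7, 10, 13 days — each gap is 3 larger than the previous one.
Next gap: 16 days. Sat Mar 19 2005 + 16 days = Mon Apr 4 2005.
Next gap: 19 days. Mon Apr 4 2005 + 19 days = Sat Apr 23 2005.
Next gap: 22 days. Sat Apr 23 2005 + 22 days = Sun May 15 2005.

Sun May 15 2005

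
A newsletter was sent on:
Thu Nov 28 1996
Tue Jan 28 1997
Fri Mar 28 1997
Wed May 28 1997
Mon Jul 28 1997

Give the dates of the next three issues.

Sun Sep 28 1997, Fri Nov 28 1997, Wed Jan 28 1998

Gaps: 61, 59, 61, 61 days — not constant. Every event is on the 28th of the month.
Pattern: the 28th of every 2 months.
September 1997: Sun Sep 28 1997.
Next: November 1997 → Fri Nov 28 1997.
January 1998: Wed Jan 28 1998.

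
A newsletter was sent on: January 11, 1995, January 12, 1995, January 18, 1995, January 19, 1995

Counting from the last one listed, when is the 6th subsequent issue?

February 9, 1995

The gap pattern 1, 6, 1 repeats every 2 events.
These are the Wednesdays and Thursdays of each week.
Next Wednesday: January 25, 1995.
The following Thursday is January 26, 1995.
The following Wednesday is February 1, 1995.
Next Thursday: February 2, 1995.
The following Wednesday is February 8, 1995.
Next Thursday: February 9, 1995.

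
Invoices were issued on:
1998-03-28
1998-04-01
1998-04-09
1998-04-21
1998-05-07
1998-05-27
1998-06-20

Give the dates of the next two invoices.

Gaps: 4, 8, 12, 16, 20, 24 days — each gap is 4 larger than the previous one.
Next gap: 28 days. 1998-06-20 + 28 days = 1998-07-18.
Next gap: 32 days. 1998-07-18 + 32 days = 1998-08-19.

1998-07-18, 1998-08-19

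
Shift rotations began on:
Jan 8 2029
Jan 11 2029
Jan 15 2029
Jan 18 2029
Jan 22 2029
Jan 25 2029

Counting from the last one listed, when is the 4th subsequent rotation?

Feb 8 2029

The gap pattern 3, 4, 3, 4, 3 repeats every 2 events.
These are the Mondays and Thursdays of each week.
Next Monday: Jan 29 2029.
The following Thursday is Feb 1 2029.
The following Monday is Feb 5 2029.
The following Thursday is Feb 8 2029.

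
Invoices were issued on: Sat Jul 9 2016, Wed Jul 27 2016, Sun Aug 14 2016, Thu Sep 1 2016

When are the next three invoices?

Gaps between consecutive events: 18, 18, 18 days — a constant 18-day interval.
Thu Sep 1 2016 + 18 days = Mon Sep 19 2016.
Mon Sep 19 2016 + 18 days = Fri Oct 7 2016.
Fri Oct 7 2016 + 18 days = Tue Oct 25 2016.

Mon Sep 19 2016, Fri Oct 7 2016, Tue Oct 25 2016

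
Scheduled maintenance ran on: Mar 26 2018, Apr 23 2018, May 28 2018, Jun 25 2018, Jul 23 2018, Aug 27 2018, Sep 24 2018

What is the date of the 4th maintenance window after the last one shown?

Jan 28 2019

All dates are Mondays, 28, 35, 28, 28, 35, 28 days apart.
Specifically, the 4th Monday of each month.
4th Monday of October 2018: Oct 22 2018.
November 2018 — 4th Monday is Nov 26 2018.
4th Monday of December 2018: Dec 24 2018.
January 2019 — 4th Monday is Jan 28 2019.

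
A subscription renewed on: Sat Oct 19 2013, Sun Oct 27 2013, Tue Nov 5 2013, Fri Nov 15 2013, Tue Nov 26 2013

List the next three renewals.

Intervals are 8, 9, 10, 11 days — an arithmetic progression with common difference 1.
Next gap: 12 days. Tue Nov 26 2013 + 12 days = Sun Dec 8 2013.
Next gap: 13 days. Sun Dec 8 2013 + 13 days = Sat Dec 21 2013.
Next gap: 14 days. Sat Dec 21 2013 + 14 days = Sat Jan 4 2014.

Sun Dec 8 2013, Sat Dec 21 2013, Sat Jan 4 2014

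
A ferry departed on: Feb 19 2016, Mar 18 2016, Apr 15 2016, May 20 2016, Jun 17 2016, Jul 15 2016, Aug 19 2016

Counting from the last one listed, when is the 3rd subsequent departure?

All dates are Fridays, 28, 28, 35, 28, 28, 35 days apart.
Specifically, the 3rd Friday of each month.
September 2016 — 3rd Friday is Sep 16 2016.
October 2016 — 3rd Friday is Oct 21 2016.
3rd Friday of November 2016: Nov 18 2016.

Nov 18 2016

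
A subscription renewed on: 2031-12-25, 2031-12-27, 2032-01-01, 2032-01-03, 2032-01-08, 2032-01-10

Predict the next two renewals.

2032-01-15, 2032-01-17

Every event lands on a Thursday or Saturday (gaps cycle 2, 5, 2, 5, 2).
So the schedule is: every Thursday and Saturday.
The following Thursday is 2032-01-15.
The following Saturday is 2032-01-17.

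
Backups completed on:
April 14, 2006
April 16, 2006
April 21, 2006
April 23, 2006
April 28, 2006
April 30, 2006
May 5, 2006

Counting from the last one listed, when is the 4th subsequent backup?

Gaps: 2, 5, 2, 5, 2, 5 days — not constant, but cyclic with period 2.
The events fall on every Friday and Sunday.
The following Sunday is May 7, 2006.
The following Friday is May 12, 2006.
The following Sunday is May 14, 2006.
Next Friday: May 19, 2006.

May 19, 2006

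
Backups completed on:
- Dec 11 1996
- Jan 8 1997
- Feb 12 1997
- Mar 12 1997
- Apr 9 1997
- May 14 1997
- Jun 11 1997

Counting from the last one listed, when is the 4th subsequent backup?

Oct 8 1997

These are Wednesdays at 28- or 35-day spacing (28, 35, 28, 28, 35, 28).
The pattern: 2nd Wednesday of the month.
July 1997 — 2nd Wednesday is Jul 9 1997.
2nd Wednesday of August 1997: Aug 13 1997.
2nd Wednesday of September 1997: Sep 10 1997.
October 1997 — 2nd Wednesday is Oct 8 1997.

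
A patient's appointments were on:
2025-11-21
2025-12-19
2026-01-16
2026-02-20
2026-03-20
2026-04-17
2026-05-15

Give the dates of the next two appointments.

2026-06-19, 2026-07-17

Gaps: 28, 28, 35, 28, 28, 28 days — a mix of 28 and 35. Every date is a Friday.
Each is the 3rd Friday of its month.
June 2026 — 3rd Friday is 2026-06-19.
July 2026 — 3rd Friday is 2026-07-17.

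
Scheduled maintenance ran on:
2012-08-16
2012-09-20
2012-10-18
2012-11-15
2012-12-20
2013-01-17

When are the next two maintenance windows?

2013-02-21, 2013-03-21

All dates are Thursdays, 35, 28, 28, 35, 28 days apart.
Specifically, the 3rd Thursday of each month.
February 2013 — 3rd Thursday is 2013-02-21.
3rd Thursday of March 2013: 2013-03-21.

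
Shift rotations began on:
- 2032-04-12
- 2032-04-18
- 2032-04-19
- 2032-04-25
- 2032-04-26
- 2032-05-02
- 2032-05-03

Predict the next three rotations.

The gap pattern 6, 1, 6, 1, 6, 1 repeats every 2 events.
These are the Mondays and Sundays of each week.
Next Sunday: 2032-05-09.
The following Monday is 2032-05-10.
Next Sunday: 2032-05-16.

2032-05-09, 2032-05-10, 2032-05-16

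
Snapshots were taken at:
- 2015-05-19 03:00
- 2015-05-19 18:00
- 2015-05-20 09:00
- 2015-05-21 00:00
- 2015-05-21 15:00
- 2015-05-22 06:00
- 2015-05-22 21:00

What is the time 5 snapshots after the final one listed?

The interval is a steady 15 hours (15, 15, 15, 15, 15, 15).
2015-05-22 21:00 + 15 h = 2015-05-23 12:00.
2015-05-23 12:00 + 15 h = 2015-05-24 03:00.
2015-05-24 03:00 + 15 h = 2015-05-24 18:00.
2015-05-24 18:00 + 15 h = 2015-05-25 09:00.
2015-05-25 09:00 + 15 h = 2015-05-26 00:00.

2015-05-26 00:00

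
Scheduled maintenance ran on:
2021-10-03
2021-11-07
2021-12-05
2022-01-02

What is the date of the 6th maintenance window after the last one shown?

Gaps: 35, 28, 28 days — a mix of 28 and 35. Every date is a Sunday.
Each is the 1st Sunday of its month.
February 2022 — 1st Sunday is 2022-02-06.
1st Sunday of March 2022: 2022-03-06.
April 2022 — 1st Sunday is 2022-04-03.
1st Sunday of May 2022: 2022-05-01.
1st Sunday of June 2022: 2022-06-05.
1st Sunday of July 2022: 2022-07-03.

2022-07-03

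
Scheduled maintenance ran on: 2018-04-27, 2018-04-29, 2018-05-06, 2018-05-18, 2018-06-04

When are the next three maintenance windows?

2018-06-26, 2018-07-23, 2018-08-24

Intervals are 2, 7, 12, 17 days — an arithmetic progression with common difference 5.
Next gap: 22 days. 2018-06-04 + 22 days = 2018-06-26.
Next gap: 27 days. 2018-06-26 + 27 days = 2018-07-23.
Next gap: 32 days. 2018-07-23 + 32 days = 2018-08-24.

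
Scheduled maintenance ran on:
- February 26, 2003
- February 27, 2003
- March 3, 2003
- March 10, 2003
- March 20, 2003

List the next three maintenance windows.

The spacing grows by 3 each time: 1, 4, 7, 10 days.
Next gap: 13 days. March 20, 2003 + 13 days = April 2, 2003.
Next gap: 16 days. April 2, 2003 + 16 days = April 18, 2003.
Next gap: 19 days. April 18, 2003 + 19 days = May 7, 2003.

April 2, 2003; April 18, 2003; May 7, 2003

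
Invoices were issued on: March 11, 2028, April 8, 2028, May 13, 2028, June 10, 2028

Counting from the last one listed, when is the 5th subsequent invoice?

November 11, 2028

All dates are Saturdays, 28, 35, 28 days apart.
Specifically, the 2nd Saturday of each month.
July 2028 — 2nd Saturday is July 8, 2028.
2nd Saturday of August 2028: August 12, 2028.
September 2028 — 2nd Saturday is September 9, 2028.
2nd Saturday of October 2028: October 14, 2028.
2nd Saturday of November 2028: November 11, 2028.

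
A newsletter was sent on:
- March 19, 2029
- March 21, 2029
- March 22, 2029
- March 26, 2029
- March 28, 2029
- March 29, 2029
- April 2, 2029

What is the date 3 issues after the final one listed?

Every event lands on a Monday or Wednesday or Thursday (gaps cycle 2, 1, 4, 2, 1, 4).
So the schedule is: every Monday, Wednesday and Thursday.
The following Wednesday is April 4, 2029.
The following Thursday is April 5, 2029.
The following Monday is April 9, 2029.

April 9, 2029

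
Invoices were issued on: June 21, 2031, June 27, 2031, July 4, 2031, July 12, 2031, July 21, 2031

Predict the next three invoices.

Gaps: 6, 7, 8, 9 days — each gap is 1 larger than the previous one.
Next gap: 10 days. July 21, 2031 + 10 days = July 31, 2031.
Next gap: 11 days. July 31, 2031 + 11 days = August 11, 2031.
Next gap: 12 days. August 11, 2031 + 12 days = August 23, 2031.

July 31, 2031; August 11, 2031; August 23, 2031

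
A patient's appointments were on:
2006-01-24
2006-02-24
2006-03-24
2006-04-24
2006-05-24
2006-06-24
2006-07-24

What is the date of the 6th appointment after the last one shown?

Each date is the 24th; the gaps (31, 28, 31, 30, 31, 30) track the month lengths.
The rule is the 24th of each month.
Next: August 2006 → 2006-08-24.
Next: September 2006 → 2006-09-24.
October 2006: 2006-10-24.
Next: November 2006 → 2006-11-24.
December 2006: 2006-12-24.
Next: January 2007 → 2007-01-24.

2007-01-24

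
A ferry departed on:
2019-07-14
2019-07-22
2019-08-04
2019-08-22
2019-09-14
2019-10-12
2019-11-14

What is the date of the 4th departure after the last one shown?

2020-05-14

Intervals are 8, 13, 18, 23, 28, 33 days — an arithmetic progression with common difference 5.
Next gap: 38 days. 2019-11-14 + 38 days = 2019-12-22.
Next gap: 43 days. 2019-12-22 + 43 days = 2020-02-03.
Next gap: 48 days. 2020-02-03 + 48 days = 2020-03-22.
Next gap: 53 days. 2020-03-22 + 53 days = 2020-05-14.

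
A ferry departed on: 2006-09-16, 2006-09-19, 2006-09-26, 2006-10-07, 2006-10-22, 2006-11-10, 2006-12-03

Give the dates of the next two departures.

Gaps: 3, 7, 11, 15, 19, 23 days — each gap is 4 larger than the previous one.
Next gap: 27 days. 2006-12-03 + 27 days = 2006-12-30.
Next gap: 31 days. 2006-12-30 + 31 days = 2007-01-30.

2006-12-30, 2007-01-30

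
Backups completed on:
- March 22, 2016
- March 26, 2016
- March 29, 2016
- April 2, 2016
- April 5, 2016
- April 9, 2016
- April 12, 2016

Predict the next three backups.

Gaps: 4, 3, 4, 3, 4, 3 days — not constant, but cyclic with period 2.
The events fall on every Tuesday and Saturday.
Next Saturday: April 16, 2016.
Next Tuesday: April 19, 2016.
Next Saturday: April 23, 2016.

April 16, 2016; April 19, 2016; April 23, 2016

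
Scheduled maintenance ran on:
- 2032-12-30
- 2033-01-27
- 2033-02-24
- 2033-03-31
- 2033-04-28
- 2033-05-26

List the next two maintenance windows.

Every date is a Thursday; gaps 28, 28, 35, 28, 28 days.
Each is the last Thursday of its month (at least one falls on the 29th or later, ruling out '4th Thursday').
Last Thursday of June 2033: 2033-06-30.
Last Thursday of July 2033: 2033-07-28.

2033-06-30, 2033-07-28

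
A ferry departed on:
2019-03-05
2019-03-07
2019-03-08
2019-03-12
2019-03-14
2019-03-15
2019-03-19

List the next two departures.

2019-03-21, 2019-03-22

The gap pattern 2, 1, 4, 2, 1, 4 repeats every 3 events.
These are the Tuesdays, Thursdays and Fridays of each week.
Next Thursday: 2019-03-21.
Next Friday: 2019-03-22.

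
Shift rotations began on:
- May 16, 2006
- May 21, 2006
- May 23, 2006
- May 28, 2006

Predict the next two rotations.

May 30, 2006; June 4, 2006

Gaps: 5, 2, 5 days — not constant, but cyclic with period 2.
The events fall on every Tuesday and Sunday.
The following Tuesday is May 30, 2006.
The following Sunday is June 4, 2006.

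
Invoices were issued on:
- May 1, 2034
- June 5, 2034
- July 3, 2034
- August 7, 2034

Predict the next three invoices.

These are Mondays at 28- or 35-day spacing (35, 28, 35).
The pattern: 1st Monday of the month.
September 2034 — 1st Monday is September 4, 2034.
October 2034 — 1st Monday is October 2, 2034.
November 2034 — 1st Monday is November 6, 2034.

September 4, 2034; October 2, 2034; November 6, 2034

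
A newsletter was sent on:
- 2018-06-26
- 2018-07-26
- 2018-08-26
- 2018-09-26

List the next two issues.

2018-10-26, 2018-11-26

Gaps: 30, 31, 31 days — not constant. Every event is on the 26th of the month.
Pattern: the 26th of each month.
October 2018: 2018-10-26.
Next: November 2018 → 2018-11-26.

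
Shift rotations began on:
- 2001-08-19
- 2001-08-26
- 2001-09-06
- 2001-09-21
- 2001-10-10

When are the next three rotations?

2001-11-02, 2001-11-29, 2001-12-30

Intervals are 7, 11, 15, 19 days — an arithmetic progression with common difference 4.
Next gap: 23 days. 2001-10-10 + 23 days = 2001-11-02.
Next gap: 27 days. 2001-11-02 + 27 days = 2001-11-29.
Next gap: 31 days. 2001-11-29 + 31 days = 2001-12-30.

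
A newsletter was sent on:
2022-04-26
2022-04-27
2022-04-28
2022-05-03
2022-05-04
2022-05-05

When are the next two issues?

Every event lands on a Tuesday or Wednesday or Thursday (gaps cycle 1, 1, 5, 1, 1).
So the schedule is: every Tuesday, Wednesday and Thursday.
Next Tuesday: 2022-05-10.
The following Wednesday is 2022-05-11.

2022-05-10, 2022-05-11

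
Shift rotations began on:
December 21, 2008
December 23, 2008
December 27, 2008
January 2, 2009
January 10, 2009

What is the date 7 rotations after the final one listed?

May 2, 2009

Gaps: 2, 4, 6, 8 days — each gap is 2 larger than the previous one.
Next gap: 10 days. January 10, 2009 + 10 days = January 20, 2009.
Next gap: 12 days. January 20, 2009 + 12 days = February 1, 2009.
Next gap: 14 days. February 1, 2009 + 14 days = February 15, 2009.
Next gap: 16 days. February 15, 2009 + 16 days = March 3, 2009.
Next gap: 18 days. March 3, 2009 + 18 days = March 21, 2009.
Next gap: 20 days. March 21, 2009 + 20 days = April 10, 2009.
Next gap: 22 days. April 10, 2009 + 22 days = May 2, 2009.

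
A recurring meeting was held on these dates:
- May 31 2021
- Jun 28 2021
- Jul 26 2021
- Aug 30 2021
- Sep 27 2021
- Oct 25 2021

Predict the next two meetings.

Nov 29 2021, Dec 27 2021

Every date is a Monday; gaps 28, 28, 35, 28, 28 days.
Each is the last Monday of its month (at least one falls on the 29th or later, ruling out '4th Monday').
Last Monday of November 2021: Nov 29 2021.
December 2021 ends with Monday Dec 27 2021.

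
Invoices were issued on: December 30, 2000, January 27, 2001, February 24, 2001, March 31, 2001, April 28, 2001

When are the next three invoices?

These are Saturdays with 28, 28, 35, 28-day gaps.
Each is the final Saturday of its month — December 30, 2000 is past the 28th, so '4th Saturday' doesn't fit.
May 2001 ends with Saturday May 26, 2001.
June 2001 ends with Saturday June 30, 2001.
July 2001 ends with Saturday July 28, 2001.

May 26, 2001; June 30, 2001; July 28, 2001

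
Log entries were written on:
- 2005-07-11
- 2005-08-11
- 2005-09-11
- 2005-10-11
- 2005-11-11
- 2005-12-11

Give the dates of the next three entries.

2006-01-11, 2006-02-11, 2006-03-11

Each date is the 11th; the gaps (31, 31, 30, 31, 30) track the month lengths.
The rule is the 11th of each month.
Next: January 2006 → 2006-01-11.
Next: February 2006 → 2006-02-11.
March 2006: 2006-03-11.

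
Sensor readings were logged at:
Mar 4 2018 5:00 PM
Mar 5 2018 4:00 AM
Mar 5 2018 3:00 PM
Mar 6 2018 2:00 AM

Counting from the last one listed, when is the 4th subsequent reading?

Mar 7 2018 10:00 PM

Spacing: 11, 11, 11 h — constant 11 h.
Mar 6 2018 2:00 AM + 11 h = Mar 6 2018 1:00 PM.
Mar 6 2018 1:00 PM + 11 h = Mar 7 2018 12:00 AM.
Mar 7 2018 12:00 AM + 11 h = Mar 7 2018 11:00 AM.
Mar 7 2018 11:00 AM + 11 h = Mar 7 2018 10:00 PM.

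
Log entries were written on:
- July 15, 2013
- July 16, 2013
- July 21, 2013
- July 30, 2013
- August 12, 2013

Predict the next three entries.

Intervals are 1, 5, 9, 13 days — an arithmetic progression with common difference 4.
Next gap: 17 days. August 12, 2013 + 17 days = August 29, 2013.
Next gap: 21 days. August 29, 2013 + 21 days = September 19, 2013.
Next gap: 25 days. September 19, 2013 + 25 days = October 14, 2013.

August 29, 2013; September 19, 2013; October 14, 2013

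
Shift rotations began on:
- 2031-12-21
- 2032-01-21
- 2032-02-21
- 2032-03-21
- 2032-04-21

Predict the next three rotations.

2032-05-21, 2032-06-21, 2032-07-21

Gaps: 31, 31, 29, 31 days — not constant. Every event is on the 21st of the month.
Pattern: the 21st of each month.
May 2032: 2032-05-21.
June 2032: 2032-06-21.
Next: July 2032 → 2032-07-21.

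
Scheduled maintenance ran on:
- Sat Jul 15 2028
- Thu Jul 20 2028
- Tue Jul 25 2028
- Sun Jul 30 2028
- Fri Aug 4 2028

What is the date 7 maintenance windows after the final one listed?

Fri Sep 8 2028

The spacing is 5, 5, 5, 5 days — always 5 days.
Fri Aug 4 2028 + 5 days = Wed Aug 9 2028.
Wed Aug 9 2028 + 5 days = Mon Aug 14 2028.
Mon Aug 14 2028 + 5 days = Sat Aug 19 2028.
Sat Aug 19 2028 + 5 days = Thu Aug 24 2028.
Thu Aug 24 2028 + 5 days = Tue Aug 29 2028.
Tue Aug 29 2028 + 5 days = Sun Sep 3 2028.
Sun Sep 3 2028 + 5 days = Fri Sep 8 2028.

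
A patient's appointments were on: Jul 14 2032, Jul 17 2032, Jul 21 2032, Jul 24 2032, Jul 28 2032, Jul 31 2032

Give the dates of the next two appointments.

Aug 4 2032, Aug 7 2032

Every event lands on a Wednesday or Saturday (gaps cycle 3, 4, 3, 4, 3).
So the schedule is: every Wednesday and Saturday.
The following Wednesday is Aug 4 2032.
The following Saturday is Aug 7 2032.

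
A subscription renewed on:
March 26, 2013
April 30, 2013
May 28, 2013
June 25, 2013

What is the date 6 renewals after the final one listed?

Every date is a Tuesday; gaps 35, 28, 28 days.
Each is the last Tuesday of its month (at least one falls on the 29th or later, ruling out '4th Tuesday').
Last Tuesday of July 2013: July 30, 2013.
August 2013 ends with Tuesday August 27, 2013.
Last Tuesday of September 2013: September 24, 2013.
Last Tuesday of October 2013: October 29, 2013.
Last Tuesday of November 2013: November 26, 2013.
Last Tuesday of December 2013: December 31, 2013.

December 31, 2013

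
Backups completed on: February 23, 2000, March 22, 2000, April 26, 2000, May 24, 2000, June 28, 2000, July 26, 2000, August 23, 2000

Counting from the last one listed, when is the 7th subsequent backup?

March 28, 2001

Gaps: 28, 35, 28, 35, 28, 28 days — a mix of 28 and 35. Every date is a Wednesday.
Each is the 4th Wednesday of its month.
4th Wednesday of September 2000: September 27, 2000.
October 2000 — 4th Wednesday is October 25, 2000.
4th Wednesday of November 2000: November 22, 2000.
December 2000 — 4th Wednesday is December 27, 2000.
January 2001 — 4th Wednesday is January 24, 2001.
4th Wednesday of February 2001: February 28, 2001.
March 2001 — 4th Wednesday is March 28, 2001.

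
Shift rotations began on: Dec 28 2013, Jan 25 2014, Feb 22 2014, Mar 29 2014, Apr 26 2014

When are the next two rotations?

May 31 2014, Jun 28 2014

These are Saturdays with 28, 28, 35, 28-day gaps.
Each is the final Saturday of its month — Mar 29 2014 is past the 28th, so '4th Saturday' doesn't fit.
May 2014 ends with Saturday May 31 2014.
Last Saturday of June 2014: Jun 28 2014.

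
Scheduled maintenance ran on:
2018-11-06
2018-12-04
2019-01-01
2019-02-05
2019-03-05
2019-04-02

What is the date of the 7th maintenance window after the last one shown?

Gaps: 28, 28, 35, 28, 28 days — a mix of 28 and 35. Every date is a Tuesday.
Each is the 1st Tuesday of its month.
May 2019 — 1st Tuesday is 2019-05-07.
June 2019 — 1st Tuesday is 2019-06-04.
1st Tuesday of July 2019: 2019-07-02.
August 2019 — 1st Tuesday is 2019-08-06.
September 2019 — 1st Tuesday is 2019-09-03.
1st Tuesday of October 2019: 2019-10-01.
1st Tuesday of November 2019: 2019-11-05.

2019-11-05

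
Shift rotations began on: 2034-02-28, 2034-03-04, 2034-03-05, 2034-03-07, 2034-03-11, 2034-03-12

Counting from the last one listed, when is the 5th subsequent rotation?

2034-03-25

Every event lands on a Tuesday or Saturday or Sunday (gaps cycle 4, 1, 2, 4, 1).
So the schedule is: every Tuesday, Saturday and Sunday.
Next Tuesday: 2034-03-14.
Next Saturday: 2034-03-18.
The following Sunday is 2034-03-19.
The following Tuesday is 2034-03-21.
Next Saturday: 2034-03-25.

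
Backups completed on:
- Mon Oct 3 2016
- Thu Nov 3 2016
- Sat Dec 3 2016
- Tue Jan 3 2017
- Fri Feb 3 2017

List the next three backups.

Each date is the 3rd; the gaps (31, 30, 31, 31) track the month lengths.
The rule is the 3rd of each month.
Next: March 2017 → Fri Mar 3 2017.
April 2017: Mon Apr 3 2017.
Next: May 2017 → Wed May 3 2017.

Fri Mar 3 2017, Mon Apr 3 2017, Wed May 3 2017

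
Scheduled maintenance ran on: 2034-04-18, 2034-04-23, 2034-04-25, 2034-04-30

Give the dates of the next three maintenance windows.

2034-05-02, 2034-05-07, 2034-05-09

The gap pattern 5, 2, 5 repeats every 2 events.
These are the Tuesdays and Sundays of each week.
The following Tuesday is 2034-05-02.
The following Sunday is 2034-05-07.
The following Tuesday is 2034-05-09.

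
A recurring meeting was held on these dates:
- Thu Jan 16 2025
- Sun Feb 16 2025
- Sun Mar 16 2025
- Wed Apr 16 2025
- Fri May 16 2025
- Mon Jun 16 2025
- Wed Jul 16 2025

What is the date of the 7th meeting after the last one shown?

Gaps: 31, 28, 31, 30, 31, 30 days — not constant. Every event is on the 16th of the month.
Pattern: the 16th of each month.
August 2025: Sat Aug 16 2025.
Next: September 2025 → Tue Sep 16 2025.
October 2025: Thu Oct 16 2025.
Next: November 2025 → Sun Nov 16 2025.
Next: December 2025 → Tue Dec 16 2025.
Next: January 2026 → Fri Jan 16 2026.
Next: February 2026 → Mon Feb 16 2026.

Mon Feb 16 2026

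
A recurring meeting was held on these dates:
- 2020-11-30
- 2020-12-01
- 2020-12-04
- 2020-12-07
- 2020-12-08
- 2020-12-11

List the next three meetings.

2020-12-14, 2020-12-15, 2020-12-18

Gaps: 1, 3, 3, 1, 3 days — not constant, but cyclic with period 3.
The events fall on every Monday, Tuesday and Friday.
The following Monday is 2020-12-14.
The following Tuesday is 2020-12-15.
The following Friday is 2020-12-18.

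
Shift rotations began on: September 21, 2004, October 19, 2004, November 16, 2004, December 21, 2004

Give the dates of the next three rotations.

Gaps: 28, 28, 35 days — a mix of 28 and 35. Every date is a Tuesday.
Each is the 3rd Tuesday of its month.
3rd Tuesday of January 2005: January 18, 2005.
3rd Tuesday of February 2005: February 15, 2005.
March 2005 — 3rd Tuesday is March 15, 2005.

January 18, 2005; February 15, 2005; March 15, 2005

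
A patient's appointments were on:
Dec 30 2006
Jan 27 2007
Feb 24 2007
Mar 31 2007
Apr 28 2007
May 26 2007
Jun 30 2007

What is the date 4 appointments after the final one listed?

These are Saturdays with 28, 28, 35, 28, 28, 35-day gaps.
Each is the final Saturday of its month — Dec 30 2006 is past the 28th, so '4th Saturday' doesn't fit.
July 2007 ends with Saturday Jul 28 2007.
Last Saturday of August 2007: Aug 25 2007.
Last Saturday of September 2007: Sep 29 2007.
Last Saturday of October 2007: Oct 27 2007.

Oct 27 2007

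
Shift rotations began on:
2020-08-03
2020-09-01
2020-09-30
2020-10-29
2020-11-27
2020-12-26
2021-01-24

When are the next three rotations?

The spacing is 29, 29, 29, 29, 29, 29 days — always 29 days.
2021-01-24 + 29 days = 2021-02-22.
2021-02-22 + 29 days = 2021-03-23.
2021-03-23 + 29 days = 2021-04-21.

2021-02-22, 2021-03-23, 2021-04-21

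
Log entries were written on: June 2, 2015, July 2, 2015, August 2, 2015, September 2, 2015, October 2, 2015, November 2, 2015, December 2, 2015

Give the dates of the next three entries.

January 2, 2016; February 2, 2016; March 2, 2016

Each date is the 2nd; the gaps (30, 31, 31, 30, 31, 30) track the month lengths.
The rule is the 2nd of each month.
Next: January 2016 → January 2, 2016.
February 2016: February 2, 2016.
March 2016: March 2, 2016.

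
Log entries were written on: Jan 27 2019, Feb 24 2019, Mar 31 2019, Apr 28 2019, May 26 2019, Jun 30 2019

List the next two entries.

Every date is a Sunday; gaps 28, 35, 28, 28, 35 days.
Each is the last Sunday of its month (at least one falls on the 29th or later, ruling out '4th Sunday').
July 2019 ends with Sunday Jul 28 2019.
August 2019 ends with Sunday Aug 25 2019.

Jul 28 2019, Aug 25 2019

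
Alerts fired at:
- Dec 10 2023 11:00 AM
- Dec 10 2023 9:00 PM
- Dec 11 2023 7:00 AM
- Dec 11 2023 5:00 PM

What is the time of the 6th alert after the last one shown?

Gaps: 10, 10, 10 hours — each event is 10 hours after the previous one.
Dec 11 2023 5:00 PM + 10 h = Dec 12 2023 3:00 AM.
Dec 12 2023 3:00 AM + 10 h = Dec 12 2023 1:00 PM.
Dec 12 2023 1:00 PM + 10 h = Dec 12 2023 11:00 PM.
Dec 12 2023 11:00 PM + 10 h = Dec 13 2023 9:00 AM.
Dec 13 2023 9:00 AM + 10 h = Dec 13 2023 7:00 PM.
Dec 13 2023 7:00 PM + 10 h = Dec 14 2023 5:00 AM.

Dec 14 2023 5:00 AM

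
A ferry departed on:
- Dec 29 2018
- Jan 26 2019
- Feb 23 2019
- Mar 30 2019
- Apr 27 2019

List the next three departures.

May 25 2019, Jun 29 2019, Jul 27 2019

These are Saturdays with 28, 28, 35, 28-day gaps.
Each is the final Saturday of its month — Dec 29 2018 is past the 28th, so '4th Saturday' doesn't fit.
May 2019 ends with Saturday May 25 2019.
June 2019 ends with Saturday Jun 29 2019.
Last Saturday of July 2019: Jul 27 2019.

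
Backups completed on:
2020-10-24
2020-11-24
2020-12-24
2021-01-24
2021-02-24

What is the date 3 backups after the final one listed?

Gaps: 31, 30, 31, 31 days — not constant. Every event is on the 24th of the month.
Pattern: the 24th of each month.
Next: March 2021 → 2021-03-24.
Next: April 2021 → 2021-04-24.
Next: May 2021 → 2021-05-24.

2021-05-24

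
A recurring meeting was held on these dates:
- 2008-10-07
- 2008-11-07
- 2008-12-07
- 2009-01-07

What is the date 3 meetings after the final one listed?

Gaps: 31, 30, 31 days — not constant. Every event is on the 7th of the month.
Pattern: the 7th of each month.
Next: February 2009 → 2009-02-07.
March 2009: 2009-03-07.
Next: April 2009 → 2009-04-07.

2009-04-07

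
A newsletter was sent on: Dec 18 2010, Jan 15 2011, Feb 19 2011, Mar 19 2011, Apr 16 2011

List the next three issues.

These are Saturdays at 28- or 35-day spacing (28, 35, 28, 28).
The pattern: 3rd Saturday of the month.
May 2011 — 3rd Saturday is May 21 2011.
June 2011 — 3rd Saturday is Jun 18 2011.
July 2011 — 3rd Saturday is Jul 16 2011.

May 21 2011, Jun 18 2011, Jul 16 2011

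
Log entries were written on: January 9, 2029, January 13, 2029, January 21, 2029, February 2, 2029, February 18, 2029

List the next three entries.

March 10, 2029; April 3, 2029; May 1, 2029

Gaps: 4, 8, 12, 16 days — each gap is 4 larger than the previous one.
Next gap: 20 days. February 18, 2029 + 20 days = March 10, 2029.
Next gap: 24 days. March 10, 2029 + 24 days = April 3, 2029.
Next gap: 28 days. April 3, 2029 + 28 days = May 1, 2029.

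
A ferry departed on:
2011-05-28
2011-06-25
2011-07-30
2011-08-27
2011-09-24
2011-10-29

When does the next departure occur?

2011-11-26

Every date is a Saturday; gaps 28, 35, 28, 28, 35 days.
Each is the last Saturday of its month (at least one falls on the 29th or later, ruling out '4th Saturday').
Last Saturday of November 2011: 2011-11-26.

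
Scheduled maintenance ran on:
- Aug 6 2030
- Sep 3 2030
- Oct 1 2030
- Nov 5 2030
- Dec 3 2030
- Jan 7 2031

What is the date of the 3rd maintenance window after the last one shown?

Apr 1 2031

All dates are Tuesdays, 28, 28, 35, 28, 35 days apart.
Specifically, the 1st Tuesday of each month.
1st Tuesday of February 2031: Feb 4 2031.
March 2031 — 1st Tuesday is Mar 4 2031.
1st Tuesday of April 2031: Apr 1 2031.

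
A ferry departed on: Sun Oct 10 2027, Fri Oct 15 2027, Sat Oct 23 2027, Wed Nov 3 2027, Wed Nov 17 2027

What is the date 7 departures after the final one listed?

Gaps: 5, 8, 11, 14 days — each gap is 3 larger than the previous one.
Next gap: 17 days. Wed Nov 17 2027 + 17 days = Sat Dec 4 2027.
Next gap: 20 days. Sat Dec 4 2027 + 20 days = Fri Dec 24 2027.
Next gap: 23 days. Fri Dec 24 2027 + 23 days = Sun Jan 16 2028.
Next gap: 26 days. Sun Jan 16 2028 + 26 days = Fri Feb 11 2028.
Next gap: 29 days. Fri Feb 11 2028 + 29 days = Sat Mar 11 2028.
Next gap: 32 days. Sat Mar 11 2028 + 32 days = Wed Apr 12 2028.
Next gap: 35 days. Wed Apr 12 2028 + 35 days = Wed May 17 2028.

Wed May 17 2028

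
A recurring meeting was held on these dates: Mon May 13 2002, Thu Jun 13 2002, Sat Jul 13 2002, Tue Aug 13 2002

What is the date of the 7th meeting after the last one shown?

Thu Mar 13 2003

Gaps: 31, 30, 31 days — not constant. Every event is on the 13th of the month.
Pattern: the 13th of each month.
Next: September 2002 → Fri Sep 13 2002.
October 2002: Sun Oct 13 2002.
November 2002: Wed Nov 13 2002.
December 2002: Fri Dec 13 2002.
Next: January 2003 → Mon Jan 13 2003.
Next: February 2003 → Thu Feb 13 2003.
March 2003: Thu Mar 13 2003.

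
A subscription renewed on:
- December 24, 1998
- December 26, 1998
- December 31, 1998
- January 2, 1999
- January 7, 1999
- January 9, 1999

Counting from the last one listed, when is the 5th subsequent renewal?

January 28, 1999

Gaps: 2, 5, 2, 5, 2 days — not constant, but cyclic with period 2.
The events fall on every Thursday and Saturday.
Next Thursday: January 14, 1999.
Next Saturday: January 16, 1999.
The following Thursday is January 21, 1999.
The following Saturday is January 23, 1999.
The following Thursday is January 28, 1999.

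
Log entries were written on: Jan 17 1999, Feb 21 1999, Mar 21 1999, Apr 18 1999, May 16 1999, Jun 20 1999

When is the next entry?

All dates are Sundays, 35, 28, 28, 28, 35 days apart.
Specifically, the 3rd Sunday of each month.
July 1999 — 3rd Sunday is Jul 18 1999.

Jul 18 1999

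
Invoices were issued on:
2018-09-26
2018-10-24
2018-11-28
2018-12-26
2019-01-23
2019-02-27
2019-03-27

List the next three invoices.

All dates are Wednesdays, 28, 35, 28, 28, 35, 28 days apart.
Specifically, the 4th Wednesday of each month.
4th Wednesday of April 2019: 2019-04-24.
May 2019 — 4th Wednesday is 2019-05-22.
June 2019 — 4th Wednesday is 2019-06-26.

2019-04-24, 2019-05-22, 2019-06-26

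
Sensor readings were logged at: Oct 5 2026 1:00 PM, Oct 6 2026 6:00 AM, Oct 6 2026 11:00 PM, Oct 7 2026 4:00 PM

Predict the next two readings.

Oct 8 2026 9:00 AM, Oct 9 2026 2:00 AM

Gaps: 17, 17, 17 hours — each event is 17 hours after the previous one.
Oct 7 2026 4:00 PM + 17 h = Oct 8 2026 9:00 AM.
Oct 8 2026 9:00 AM + 17 h = Oct 9 2026 2:00 AM.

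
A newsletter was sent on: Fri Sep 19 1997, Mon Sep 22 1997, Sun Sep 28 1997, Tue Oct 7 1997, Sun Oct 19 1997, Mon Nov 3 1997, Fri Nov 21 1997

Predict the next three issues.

Fri Dec 12 1997, Mon Jan 5 1998, Sun Feb 1 1998

Intervals are 3, 6, 9, 12, 15, 18 days — an arithmetic progression with common difference 3.
Next gap: 21 days. Fri Nov 21 1997 + 21 days = Fri Dec 12 1997.
Next gap: 24 days. Fri Dec 12 1997 + 24 days = Mon Jan 5 1998.
Next gap: 27 days. Mon Jan 5 1998 + 27 days = Sun Feb 1 1998.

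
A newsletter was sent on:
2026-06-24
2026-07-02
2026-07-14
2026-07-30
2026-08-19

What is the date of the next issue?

The spacing grows by 4 each time: 8, 12, 16, 20 days.
Next gap: 24 days. 2026-08-19 + 24 days = 2026-09-12.

2026-09-12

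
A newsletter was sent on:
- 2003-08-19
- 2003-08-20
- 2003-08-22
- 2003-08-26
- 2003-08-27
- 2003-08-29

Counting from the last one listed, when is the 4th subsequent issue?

2003-09-09

Gaps: 1, 2, 4, 1, 2 days — not constant, but cyclic with period 3.
The events fall on every Tuesday, Wednesday and Friday.
Next Tuesday: 2003-09-02.
Next Wednesday: 2003-09-03.
The following Friday is 2003-09-05.
The following Tuesday is 2003-09-09.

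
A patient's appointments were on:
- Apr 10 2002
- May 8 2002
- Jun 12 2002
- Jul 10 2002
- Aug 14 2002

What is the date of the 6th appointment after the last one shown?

All dates are Wednesdays, 28, 35, 28, 35 days apart.
Specifically, the 2nd Wednesday of each month.
September 2002 — 2nd Wednesday is Sep 11 2002.
October 2002 — 2nd Wednesday is Oct 9 2002.
2nd Wednesday of November 2002: Nov 13 2002.
2nd Wednesday of December 2002: Dec 11 2002.
2nd Wednesday of January 2003: Jan 8 2003.
2nd Wednesday of February 2003: Feb 12 2003.

Feb 12 2003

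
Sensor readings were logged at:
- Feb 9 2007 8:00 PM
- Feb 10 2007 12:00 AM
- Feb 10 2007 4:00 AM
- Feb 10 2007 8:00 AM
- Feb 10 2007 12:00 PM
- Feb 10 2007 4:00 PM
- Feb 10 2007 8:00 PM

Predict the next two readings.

Feb 11 2007 12:00 AM, Feb 11 2007 4:00 AM

Spacing: 4, 4, 4, 4, 4, 4 h — constant 4 h.
Feb 10 2007 8:00 PM + 4 h = Feb 11 2007 12:00 AM.
Feb 11 2007 12:00 AM + 4 h = Feb 11 2007 4:00 AM.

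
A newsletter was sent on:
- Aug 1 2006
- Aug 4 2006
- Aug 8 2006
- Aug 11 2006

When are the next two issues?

Aug 15 2006, Aug 18 2006

Gaps: 3, 4, 3 days — not constant, but cyclic with period 2.
The events fall on every Tuesday and Friday.
The following Tuesday is Aug 15 2006.
The following Friday is Aug 18 2006.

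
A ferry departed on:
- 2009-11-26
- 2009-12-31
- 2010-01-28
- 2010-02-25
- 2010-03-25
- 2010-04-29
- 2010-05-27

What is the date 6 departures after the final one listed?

Every date is a Thursday; gaps 35, 28, 28, 28, 35, 28 days.
Each is the last Thursday of its month (at least one falls on the 29th or later, ruling out '4th Thursday').
June 2010 ends with Thursday 2010-06-24.
July 2010 ends with Thursday 2010-07-29.
Last Thursday of August 2010: 2010-08-26.
Last Thursday of September 2010: 2010-09-30.
Last Thursday of October 2010: 2010-10-28.
Last Thursday of November 2010: 2010-11-25.

2010-11-25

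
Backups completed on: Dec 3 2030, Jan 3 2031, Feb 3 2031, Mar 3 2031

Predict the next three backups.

The day-of-month is always 3 (31, 31, 28 days between events).
So this recurs on the 3rd of each month.
April 2031: Apr 3 2031.
Next: May 2031 → May 3 2031.
June 2031: Jun 3 2031.

Apr 3 2031, May 3 2031, Jun 3 2031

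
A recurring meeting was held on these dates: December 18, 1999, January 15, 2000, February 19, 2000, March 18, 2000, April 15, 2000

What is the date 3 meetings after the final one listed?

Gaps: 28, 35, 28, 28 days — a mix of 28 and 35. Every date is a Saturday.
Each is the 3rd Saturday of its month.
May 2000 — 3rd Saturday is May 20, 2000.
June 2000 — 3rd Saturday is June 17, 2000.
3rd Saturday of July 2000: July 15, 2000.

July 15, 2000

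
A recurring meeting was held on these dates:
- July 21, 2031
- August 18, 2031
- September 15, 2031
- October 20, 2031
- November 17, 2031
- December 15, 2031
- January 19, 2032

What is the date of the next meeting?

Gaps: 28, 28, 35, 28, 28, 35 days — a mix of 28 and 35. Every date is a Monday.
Each is the 3rd Monday of its month.
February 2032 — 3rd Monday is February 16, 2032.

February 16, 2032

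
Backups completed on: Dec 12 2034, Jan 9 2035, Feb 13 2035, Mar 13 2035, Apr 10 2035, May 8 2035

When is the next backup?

Jun 12 2035

Gaps: 28, 35, 28, 28, 28 days — a mix of 28 and 35. Every date is a Tuesday.
Each is the 2nd Tuesday of its month.
June 2035 — 2nd Tuesday is Jun 12 2035.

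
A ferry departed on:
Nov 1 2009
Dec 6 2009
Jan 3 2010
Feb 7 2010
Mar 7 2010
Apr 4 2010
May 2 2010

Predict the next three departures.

Jun 6 2010, Jul 4 2010, Aug 1 2010

All dates are Sundays, 35, 28, 35, 28, 28, 28 days apart.
Specifically, the 1st Sunday of each month.
1st Sunday of June 2010: Jun 6 2010.
1st Sunday of July 2010: Jul 4 2010.
1st Sunday of August 2010: Aug 1 2010.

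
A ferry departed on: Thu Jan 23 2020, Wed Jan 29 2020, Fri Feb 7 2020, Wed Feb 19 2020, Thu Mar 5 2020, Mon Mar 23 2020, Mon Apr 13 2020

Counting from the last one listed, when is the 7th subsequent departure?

The spacing grows by 3 each time: 6, 9, 12, 15, 18, 21 days.
Next gap: 24 days. Mon Apr 13 2020 + 24 days = Thu May 7 2020.
Next gap: 27 days. Thu May 7 2020 + 27 days = Wed Jun 3 2020.
Next gap: 30 days. Wed Jun 3 2020 + 30 days = Fri Jul 3 2020.
Next gap: 33 days. Fri Jul 3 2020 + 33 days = Wed Aug 5 2020.
Next gap: 36 days. Wed Aug 5 2020 + 36 days = Thu Sep 10 2020.
Next gap: 39 days. Thu Sep 10 2020 + 39 days = Mon Oct 19 2020.
Next gap: 42 days. Mon Oct 19 2020 + 42 days = Mon Nov 30 2020.

Mon Nov 30 2020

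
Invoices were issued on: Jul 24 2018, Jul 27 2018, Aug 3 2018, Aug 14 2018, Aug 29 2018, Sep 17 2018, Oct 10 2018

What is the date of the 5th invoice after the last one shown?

Gaps: 3, 7, 11, 15, 19, 23 days — each gap is 4 larger than the previous one.
Next gap: 27 days. Oct 10 2018 + 27 days = Nov 6 2018.
Next gap: 31 days. Nov 6 2018 + 31 days = Dec 7 2018.
Next gap: 35 days. Dec 7 2018 + 35 days = Jan 11 2019.
Next gap: 39 days. Jan 11 2019 + 39 days = Feb 19 2019.
Next gap: 43 days. Feb 19 2019 + 43 days = Apr 3 2019.

Apr 3 2019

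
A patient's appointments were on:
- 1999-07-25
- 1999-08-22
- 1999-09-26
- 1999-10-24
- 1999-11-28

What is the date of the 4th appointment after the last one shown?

Gaps: 28, 35, 28, 35 days — a mix of 28 and 35. Every date is a Sunday.
Each is the 4th Sunday of its month.
December 1999 — 4th Sunday is 1999-12-26.
January 2000 — 4th Sunday is 2000-01-23.
February 2000 — 4th Sunday is 2000-02-27.
March 2000 — 4th Sunday is 2000-03-26.

2000-03-26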